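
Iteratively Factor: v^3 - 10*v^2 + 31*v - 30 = (v - 2)*(v^2 - 8*v + 15) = (v - 3)*(v - 2)*(v - 5)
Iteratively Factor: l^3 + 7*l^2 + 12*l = (l + 3)*(l^2 + 4*l) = (l + 3)*(l + 4)*(l)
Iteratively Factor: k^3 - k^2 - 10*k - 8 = (k + 2)*(k^2 - 3*k - 4) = (k + 1)*(k + 2)*(k - 4)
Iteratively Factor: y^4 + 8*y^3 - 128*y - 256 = (y - 4)*(y^3 + 12*y^2 + 48*y + 64) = (y - 4)*(y + 4)*(y^2 + 8*y + 16) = (y - 4)*(y + 4)^2*(y + 4)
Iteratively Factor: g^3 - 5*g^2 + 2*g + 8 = (g + 1)*(g^2 - 6*g + 8) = (g - 2)*(g + 1)*(g - 4)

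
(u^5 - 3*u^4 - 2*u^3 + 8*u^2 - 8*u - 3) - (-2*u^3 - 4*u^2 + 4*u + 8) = u^5 - 3*u^4 + 12*u^2 - 12*u - 11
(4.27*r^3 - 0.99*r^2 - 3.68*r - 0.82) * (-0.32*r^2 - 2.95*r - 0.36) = -1.3664*r^5 - 12.2797*r^4 + 2.5609*r^3 + 11.4748*r^2 + 3.7438*r + 0.2952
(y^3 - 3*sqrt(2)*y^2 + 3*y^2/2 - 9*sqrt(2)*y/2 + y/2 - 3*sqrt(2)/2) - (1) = y^3 - 3*sqrt(2)*y^2 + 3*y^2/2 - 9*sqrt(2)*y/2 + y/2 - 3*sqrt(2)/2 - 1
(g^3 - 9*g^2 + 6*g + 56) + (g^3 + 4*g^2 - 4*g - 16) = 2*g^3 - 5*g^2 + 2*g + 40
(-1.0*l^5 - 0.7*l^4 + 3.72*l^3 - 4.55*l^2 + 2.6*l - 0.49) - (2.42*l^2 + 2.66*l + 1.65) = -1.0*l^5 - 0.7*l^4 + 3.72*l^3 - 6.97*l^2 - 0.0600000000000001*l - 2.14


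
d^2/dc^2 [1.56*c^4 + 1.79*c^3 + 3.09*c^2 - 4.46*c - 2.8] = 18.72*c^2 + 10.74*c + 6.18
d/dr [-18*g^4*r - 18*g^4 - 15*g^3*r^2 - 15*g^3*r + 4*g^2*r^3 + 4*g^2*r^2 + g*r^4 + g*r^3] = g*(-18*g^3 - 30*g^2*r - 15*g^2 + 12*g*r^2 + 8*g*r + 4*r^3 + 3*r^2)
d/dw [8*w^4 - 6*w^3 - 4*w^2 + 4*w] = 32*w^3 - 18*w^2 - 8*w + 4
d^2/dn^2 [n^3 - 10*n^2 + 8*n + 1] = 6*n - 20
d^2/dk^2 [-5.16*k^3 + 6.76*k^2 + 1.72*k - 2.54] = 13.52 - 30.96*k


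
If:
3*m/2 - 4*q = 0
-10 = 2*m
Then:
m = -5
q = -15/8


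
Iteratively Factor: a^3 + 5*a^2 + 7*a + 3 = (a + 1)*(a^2 + 4*a + 3) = (a + 1)^2*(a + 3)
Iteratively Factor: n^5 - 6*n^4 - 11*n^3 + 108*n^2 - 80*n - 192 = (n - 3)*(n^4 - 3*n^3 - 20*n^2 + 48*n + 64) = (n - 4)*(n - 3)*(n^3 + n^2 - 16*n - 16) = (n - 4)*(n - 3)*(n + 4)*(n^2 - 3*n - 4) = (n - 4)*(n - 3)*(n + 1)*(n + 4)*(n - 4)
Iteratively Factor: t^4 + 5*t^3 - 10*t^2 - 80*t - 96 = (t + 3)*(t^3 + 2*t^2 - 16*t - 32) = (t + 3)*(t + 4)*(t^2 - 2*t - 8) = (t + 2)*(t + 3)*(t + 4)*(t - 4)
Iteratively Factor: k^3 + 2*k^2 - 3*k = (k)*(k^2 + 2*k - 3) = k*(k + 3)*(k - 1)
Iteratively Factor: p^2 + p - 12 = (p - 3)*(p + 4)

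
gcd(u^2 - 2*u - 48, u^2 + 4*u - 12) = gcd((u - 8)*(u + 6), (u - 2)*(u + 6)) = u + 6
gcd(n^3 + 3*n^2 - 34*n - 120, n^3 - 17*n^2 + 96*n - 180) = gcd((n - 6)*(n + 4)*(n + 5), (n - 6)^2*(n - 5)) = n - 6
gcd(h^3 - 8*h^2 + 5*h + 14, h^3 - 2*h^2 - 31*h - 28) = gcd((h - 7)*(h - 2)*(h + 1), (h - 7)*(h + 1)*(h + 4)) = h^2 - 6*h - 7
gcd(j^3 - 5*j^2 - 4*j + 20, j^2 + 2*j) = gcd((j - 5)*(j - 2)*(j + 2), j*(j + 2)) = j + 2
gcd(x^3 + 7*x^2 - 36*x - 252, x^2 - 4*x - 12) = x - 6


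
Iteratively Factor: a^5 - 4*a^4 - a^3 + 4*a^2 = (a - 1)*(a^4 - 3*a^3 - 4*a^2) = a*(a - 1)*(a^3 - 3*a^2 - 4*a) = a*(a - 1)*(a + 1)*(a^2 - 4*a) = a^2*(a - 1)*(a + 1)*(a - 4)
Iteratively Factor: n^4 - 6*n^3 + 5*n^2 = (n - 1)*(n^3 - 5*n^2) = n*(n - 1)*(n^2 - 5*n) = n*(n - 5)*(n - 1)*(n)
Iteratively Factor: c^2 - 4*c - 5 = (c - 5)*(c + 1)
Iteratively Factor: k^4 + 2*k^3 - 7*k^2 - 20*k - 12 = (k + 1)*(k^3 + k^2 - 8*k - 12) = (k - 3)*(k + 1)*(k^2 + 4*k + 4) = (k - 3)*(k + 1)*(k + 2)*(k + 2)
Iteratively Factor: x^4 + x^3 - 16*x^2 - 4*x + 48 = (x - 2)*(x^3 + 3*x^2 - 10*x - 24) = (x - 2)*(x + 2)*(x^2 + x - 12) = (x - 3)*(x - 2)*(x + 2)*(x + 4)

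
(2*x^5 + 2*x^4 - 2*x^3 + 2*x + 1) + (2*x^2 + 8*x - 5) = 2*x^5 + 2*x^4 - 2*x^3 + 2*x^2 + 10*x - 4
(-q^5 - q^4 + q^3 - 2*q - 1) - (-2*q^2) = -q^5 - q^4 + q^3 + 2*q^2 - 2*q - 1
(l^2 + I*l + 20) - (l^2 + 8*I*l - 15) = -7*I*l + 35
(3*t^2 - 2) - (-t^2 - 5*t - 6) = 4*t^2 + 5*t + 4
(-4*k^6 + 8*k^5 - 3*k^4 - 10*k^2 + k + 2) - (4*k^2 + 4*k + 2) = -4*k^6 + 8*k^5 - 3*k^4 - 14*k^2 - 3*k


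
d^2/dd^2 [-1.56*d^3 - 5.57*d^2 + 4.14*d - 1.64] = -9.36*d - 11.14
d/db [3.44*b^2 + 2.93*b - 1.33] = 6.88*b + 2.93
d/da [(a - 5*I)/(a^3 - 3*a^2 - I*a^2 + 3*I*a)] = (a*(a^2 - 3*a - I*a + 3*I) - (a - 5*I)*(3*a^2 - 6*a - 2*I*a + 3*I))/(a^2*(a^2 - 3*a - I*a + 3*I)^2)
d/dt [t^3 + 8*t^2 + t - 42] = 3*t^2 + 16*t + 1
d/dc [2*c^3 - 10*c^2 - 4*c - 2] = 6*c^2 - 20*c - 4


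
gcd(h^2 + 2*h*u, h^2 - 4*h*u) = h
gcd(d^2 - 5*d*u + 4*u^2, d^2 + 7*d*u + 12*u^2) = 1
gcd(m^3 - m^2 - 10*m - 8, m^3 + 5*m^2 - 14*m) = 1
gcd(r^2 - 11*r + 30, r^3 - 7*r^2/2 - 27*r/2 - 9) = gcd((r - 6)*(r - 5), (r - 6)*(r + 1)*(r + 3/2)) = r - 6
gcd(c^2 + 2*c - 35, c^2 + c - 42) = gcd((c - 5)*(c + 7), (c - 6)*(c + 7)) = c + 7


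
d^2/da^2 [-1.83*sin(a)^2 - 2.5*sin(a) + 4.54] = 2.5*sin(a) - 3.66*cos(2*a)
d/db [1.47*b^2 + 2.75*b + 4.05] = 2.94*b + 2.75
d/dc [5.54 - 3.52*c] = -3.52000000000000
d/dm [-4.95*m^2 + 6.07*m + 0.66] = 6.07 - 9.9*m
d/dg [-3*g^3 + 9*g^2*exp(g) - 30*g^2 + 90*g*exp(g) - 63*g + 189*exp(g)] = 9*g^2*exp(g) - 9*g^2 + 108*g*exp(g) - 60*g + 279*exp(g) - 63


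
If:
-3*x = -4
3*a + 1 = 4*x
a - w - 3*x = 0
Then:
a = 13/9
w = -23/9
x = 4/3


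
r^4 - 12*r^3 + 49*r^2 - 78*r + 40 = (r - 5)*(r - 4)*(r - 2)*(r - 1)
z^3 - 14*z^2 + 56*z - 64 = (z - 8)*(z - 4)*(z - 2)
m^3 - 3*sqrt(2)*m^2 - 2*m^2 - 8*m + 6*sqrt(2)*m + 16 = (m - 2)*(m - 4*sqrt(2))*(m + sqrt(2))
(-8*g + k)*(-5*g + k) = 40*g^2 - 13*g*k + k^2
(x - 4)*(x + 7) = x^2 + 3*x - 28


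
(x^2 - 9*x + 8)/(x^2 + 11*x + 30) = (x^2 - 9*x + 8)/(x^2 + 11*x + 30)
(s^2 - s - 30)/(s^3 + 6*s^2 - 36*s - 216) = (s + 5)/(s^2 + 12*s + 36)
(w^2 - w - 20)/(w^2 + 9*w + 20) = (w - 5)/(w + 5)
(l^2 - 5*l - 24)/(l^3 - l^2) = (l^2 - 5*l - 24)/(l^2*(l - 1))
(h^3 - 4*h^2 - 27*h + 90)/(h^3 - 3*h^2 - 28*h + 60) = (h - 3)/(h - 2)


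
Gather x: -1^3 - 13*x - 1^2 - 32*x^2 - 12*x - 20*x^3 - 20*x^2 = -20*x^3 - 52*x^2 - 25*x - 2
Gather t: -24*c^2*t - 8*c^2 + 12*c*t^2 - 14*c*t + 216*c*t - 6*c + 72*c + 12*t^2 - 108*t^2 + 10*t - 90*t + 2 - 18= -8*c^2 + 66*c + t^2*(12*c - 96) + t*(-24*c^2 + 202*c - 80) - 16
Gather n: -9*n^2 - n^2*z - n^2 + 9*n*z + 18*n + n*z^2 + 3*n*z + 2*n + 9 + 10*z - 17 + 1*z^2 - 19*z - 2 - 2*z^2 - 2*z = n^2*(-z - 10) + n*(z^2 + 12*z + 20) - z^2 - 11*z - 10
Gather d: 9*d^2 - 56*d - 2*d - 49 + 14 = 9*d^2 - 58*d - 35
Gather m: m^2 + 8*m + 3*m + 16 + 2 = m^2 + 11*m + 18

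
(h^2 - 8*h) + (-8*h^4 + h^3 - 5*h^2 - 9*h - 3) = -8*h^4 + h^3 - 4*h^2 - 17*h - 3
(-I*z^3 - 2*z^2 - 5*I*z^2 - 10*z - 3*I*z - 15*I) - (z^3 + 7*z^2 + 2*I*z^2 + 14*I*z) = -z^3 - I*z^3 - 9*z^2 - 7*I*z^2 - 10*z - 17*I*z - 15*I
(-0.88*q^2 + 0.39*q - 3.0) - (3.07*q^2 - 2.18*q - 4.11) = -3.95*q^2 + 2.57*q + 1.11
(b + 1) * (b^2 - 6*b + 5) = b^3 - 5*b^2 - b + 5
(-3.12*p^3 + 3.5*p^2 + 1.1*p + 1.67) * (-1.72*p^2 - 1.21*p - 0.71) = 5.3664*p^5 - 2.2448*p^4 - 3.9118*p^3 - 6.6884*p^2 - 2.8017*p - 1.1857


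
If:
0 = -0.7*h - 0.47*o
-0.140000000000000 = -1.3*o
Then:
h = -0.07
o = 0.11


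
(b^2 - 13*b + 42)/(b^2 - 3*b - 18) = (b - 7)/(b + 3)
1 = 1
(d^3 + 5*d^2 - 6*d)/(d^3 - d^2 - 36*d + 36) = d/(d - 6)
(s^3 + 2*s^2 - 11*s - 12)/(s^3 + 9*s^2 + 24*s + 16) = (s - 3)/(s + 4)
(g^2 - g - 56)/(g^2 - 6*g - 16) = (g + 7)/(g + 2)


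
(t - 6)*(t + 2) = t^2 - 4*t - 12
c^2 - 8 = (c - 2*sqrt(2))*(c + 2*sqrt(2))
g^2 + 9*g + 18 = (g + 3)*(g + 6)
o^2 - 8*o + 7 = (o - 7)*(o - 1)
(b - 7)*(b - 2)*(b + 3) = b^3 - 6*b^2 - 13*b + 42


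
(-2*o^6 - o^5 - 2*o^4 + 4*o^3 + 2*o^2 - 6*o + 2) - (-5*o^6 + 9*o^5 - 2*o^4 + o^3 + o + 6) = 3*o^6 - 10*o^5 + 3*o^3 + 2*o^2 - 7*o - 4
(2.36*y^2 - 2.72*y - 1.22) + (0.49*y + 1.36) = 2.36*y^2 - 2.23*y + 0.14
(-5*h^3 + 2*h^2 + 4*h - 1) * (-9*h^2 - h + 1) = 45*h^5 - 13*h^4 - 43*h^3 + 7*h^2 + 5*h - 1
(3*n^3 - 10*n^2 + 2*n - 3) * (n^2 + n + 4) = 3*n^5 - 7*n^4 + 4*n^3 - 41*n^2 + 5*n - 12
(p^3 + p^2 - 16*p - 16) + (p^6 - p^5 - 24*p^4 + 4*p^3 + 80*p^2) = p^6 - p^5 - 24*p^4 + 5*p^3 + 81*p^2 - 16*p - 16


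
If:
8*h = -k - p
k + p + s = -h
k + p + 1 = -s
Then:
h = 1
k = -p - 8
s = 7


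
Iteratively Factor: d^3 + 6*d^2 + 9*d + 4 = (d + 4)*(d^2 + 2*d + 1) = (d + 1)*(d + 4)*(d + 1)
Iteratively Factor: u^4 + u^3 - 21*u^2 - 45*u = (u - 5)*(u^3 + 6*u^2 + 9*u) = (u - 5)*(u + 3)*(u^2 + 3*u) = u*(u - 5)*(u + 3)*(u + 3)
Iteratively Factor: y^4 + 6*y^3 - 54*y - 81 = (y + 3)*(y^3 + 3*y^2 - 9*y - 27) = (y + 3)^2*(y^2 - 9) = (y - 3)*(y + 3)^2*(y + 3)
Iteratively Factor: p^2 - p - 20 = (p + 4)*(p - 5)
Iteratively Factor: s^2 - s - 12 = (s + 3)*(s - 4)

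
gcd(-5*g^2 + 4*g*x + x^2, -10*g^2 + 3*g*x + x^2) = 5*g + x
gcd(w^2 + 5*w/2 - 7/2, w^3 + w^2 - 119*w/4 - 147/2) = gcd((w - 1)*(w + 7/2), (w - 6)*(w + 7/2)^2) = w + 7/2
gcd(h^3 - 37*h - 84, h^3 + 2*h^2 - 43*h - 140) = h^2 - 3*h - 28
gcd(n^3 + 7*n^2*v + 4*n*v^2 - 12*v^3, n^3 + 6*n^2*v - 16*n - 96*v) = n + 6*v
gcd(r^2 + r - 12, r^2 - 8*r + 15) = r - 3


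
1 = 1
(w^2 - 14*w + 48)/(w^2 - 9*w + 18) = (w - 8)/(w - 3)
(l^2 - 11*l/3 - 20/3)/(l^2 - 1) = (3*l^2 - 11*l - 20)/(3*(l^2 - 1))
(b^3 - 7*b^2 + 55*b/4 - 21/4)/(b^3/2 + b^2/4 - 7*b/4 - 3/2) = (4*b^3 - 28*b^2 + 55*b - 21)/(2*b^3 + b^2 - 7*b - 6)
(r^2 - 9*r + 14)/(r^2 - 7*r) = (r - 2)/r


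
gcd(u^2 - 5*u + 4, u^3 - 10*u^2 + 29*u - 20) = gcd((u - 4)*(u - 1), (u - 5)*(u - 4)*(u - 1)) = u^2 - 5*u + 4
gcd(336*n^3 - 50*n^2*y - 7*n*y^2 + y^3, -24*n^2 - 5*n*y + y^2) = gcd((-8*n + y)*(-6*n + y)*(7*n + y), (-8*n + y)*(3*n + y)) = -8*n + y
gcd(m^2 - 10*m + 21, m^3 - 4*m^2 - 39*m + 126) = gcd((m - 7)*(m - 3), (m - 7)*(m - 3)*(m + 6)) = m^2 - 10*m + 21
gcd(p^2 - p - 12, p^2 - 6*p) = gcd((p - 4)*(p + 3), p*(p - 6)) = 1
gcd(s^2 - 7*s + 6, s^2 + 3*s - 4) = s - 1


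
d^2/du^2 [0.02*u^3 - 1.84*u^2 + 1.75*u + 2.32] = 0.12*u - 3.68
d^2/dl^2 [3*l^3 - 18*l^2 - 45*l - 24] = 18*l - 36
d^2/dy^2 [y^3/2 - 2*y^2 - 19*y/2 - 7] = 3*y - 4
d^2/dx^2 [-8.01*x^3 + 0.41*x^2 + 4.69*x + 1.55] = 0.82 - 48.06*x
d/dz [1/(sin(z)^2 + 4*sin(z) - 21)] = -2*(sin(z) + 2)*cos(z)/(sin(z)^2 + 4*sin(z) - 21)^2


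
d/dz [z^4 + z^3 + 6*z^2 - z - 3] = 4*z^3 + 3*z^2 + 12*z - 1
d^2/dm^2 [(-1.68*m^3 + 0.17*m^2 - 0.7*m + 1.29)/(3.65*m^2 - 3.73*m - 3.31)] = (2.8421709430404e-14*m^4 - 101.363754*m^3 - 9.01142400000006*m^2 - 266.556018*m + 88.075446)/(48.627125*m^6 - 149.078775*m^5 + 20.05383*m^4 + 218.488853*m^3 - 18.185802*m^2 - 122.598759*m - 36.264691)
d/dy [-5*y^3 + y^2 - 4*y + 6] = -15*y^2 + 2*y - 4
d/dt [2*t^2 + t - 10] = 4*t + 1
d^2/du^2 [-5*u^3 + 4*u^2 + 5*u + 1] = 8 - 30*u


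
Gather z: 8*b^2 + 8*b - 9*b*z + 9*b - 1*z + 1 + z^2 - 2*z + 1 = 8*b^2 + 17*b + z^2 + z*(-9*b - 3) + 2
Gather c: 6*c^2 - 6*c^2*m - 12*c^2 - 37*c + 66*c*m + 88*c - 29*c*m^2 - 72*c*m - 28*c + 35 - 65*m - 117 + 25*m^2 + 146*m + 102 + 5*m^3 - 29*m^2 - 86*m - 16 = c^2*(-6*m - 6) + c*(-29*m^2 - 6*m + 23) + 5*m^3 - 4*m^2 - 5*m + 4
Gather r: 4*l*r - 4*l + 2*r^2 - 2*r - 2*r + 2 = -4*l + 2*r^2 + r*(4*l - 4) + 2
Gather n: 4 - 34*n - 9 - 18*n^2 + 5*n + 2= -18*n^2 - 29*n - 3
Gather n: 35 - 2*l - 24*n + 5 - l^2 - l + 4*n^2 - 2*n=-l^2 - 3*l + 4*n^2 - 26*n + 40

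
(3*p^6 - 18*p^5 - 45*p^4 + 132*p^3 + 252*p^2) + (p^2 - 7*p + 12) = 3*p^6 - 18*p^5 - 45*p^4 + 132*p^3 + 253*p^2 - 7*p + 12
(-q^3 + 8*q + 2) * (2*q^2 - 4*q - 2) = -2*q^5 + 4*q^4 + 18*q^3 - 28*q^2 - 24*q - 4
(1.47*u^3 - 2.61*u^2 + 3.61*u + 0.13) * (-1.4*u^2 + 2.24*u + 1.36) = -2.058*u^5 + 6.9468*u^4 - 8.9012*u^3 + 4.3548*u^2 + 5.2008*u + 0.1768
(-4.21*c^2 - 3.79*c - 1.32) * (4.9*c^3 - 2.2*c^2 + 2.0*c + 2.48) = -20.629*c^5 - 9.309*c^4 - 6.55*c^3 - 15.1168*c^2 - 12.0392*c - 3.2736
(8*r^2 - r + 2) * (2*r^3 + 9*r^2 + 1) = 16*r^5 + 70*r^4 - 5*r^3 + 26*r^2 - r + 2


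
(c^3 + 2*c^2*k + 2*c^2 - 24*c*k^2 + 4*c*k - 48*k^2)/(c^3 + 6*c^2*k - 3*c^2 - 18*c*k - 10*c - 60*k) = (c - 4*k)/(c - 5)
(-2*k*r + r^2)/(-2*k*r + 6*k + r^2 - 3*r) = r/(r - 3)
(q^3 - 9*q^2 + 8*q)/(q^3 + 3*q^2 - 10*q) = (q^2 - 9*q + 8)/(q^2 + 3*q - 10)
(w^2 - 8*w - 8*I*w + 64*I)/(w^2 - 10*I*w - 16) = (w - 8)/(w - 2*I)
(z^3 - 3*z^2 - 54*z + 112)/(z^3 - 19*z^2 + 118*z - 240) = (z^2 + 5*z - 14)/(z^2 - 11*z + 30)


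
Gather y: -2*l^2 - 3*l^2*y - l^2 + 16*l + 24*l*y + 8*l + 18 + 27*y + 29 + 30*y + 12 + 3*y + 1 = -3*l^2 + 24*l + y*(-3*l^2 + 24*l + 60) + 60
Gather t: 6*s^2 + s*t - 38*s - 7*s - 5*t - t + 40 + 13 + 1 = 6*s^2 - 45*s + t*(s - 6) + 54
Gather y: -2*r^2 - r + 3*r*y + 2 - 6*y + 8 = -2*r^2 - r + y*(3*r - 6) + 10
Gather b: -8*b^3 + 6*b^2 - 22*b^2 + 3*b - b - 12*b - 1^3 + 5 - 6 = -8*b^3 - 16*b^2 - 10*b - 2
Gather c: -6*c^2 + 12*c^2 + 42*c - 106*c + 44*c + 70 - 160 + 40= 6*c^2 - 20*c - 50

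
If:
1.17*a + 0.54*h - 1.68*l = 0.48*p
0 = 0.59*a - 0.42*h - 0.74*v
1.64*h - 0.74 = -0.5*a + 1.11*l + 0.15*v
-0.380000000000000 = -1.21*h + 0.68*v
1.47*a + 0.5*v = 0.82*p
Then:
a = 0.58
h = 0.44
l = 0.21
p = 1.17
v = 0.22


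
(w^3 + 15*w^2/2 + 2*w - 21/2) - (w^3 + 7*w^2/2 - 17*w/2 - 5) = 4*w^2 + 21*w/2 - 11/2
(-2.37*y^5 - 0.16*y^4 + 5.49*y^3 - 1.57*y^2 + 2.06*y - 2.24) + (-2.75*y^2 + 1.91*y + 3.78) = -2.37*y^5 - 0.16*y^4 + 5.49*y^3 - 4.32*y^2 + 3.97*y + 1.54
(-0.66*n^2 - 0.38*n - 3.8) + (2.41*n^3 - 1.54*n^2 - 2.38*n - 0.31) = 2.41*n^3 - 2.2*n^2 - 2.76*n - 4.11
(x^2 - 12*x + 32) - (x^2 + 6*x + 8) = 24 - 18*x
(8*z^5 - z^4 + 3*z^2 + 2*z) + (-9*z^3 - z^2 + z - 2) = 8*z^5 - z^4 - 9*z^3 + 2*z^2 + 3*z - 2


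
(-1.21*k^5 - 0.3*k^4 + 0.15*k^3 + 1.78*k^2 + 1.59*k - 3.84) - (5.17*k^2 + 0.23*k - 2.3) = -1.21*k^5 - 0.3*k^4 + 0.15*k^3 - 3.39*k^2 + 1.36*k - 1.54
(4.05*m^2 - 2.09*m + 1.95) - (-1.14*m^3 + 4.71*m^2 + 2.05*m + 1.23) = 1.14*m^3 - 0.66*m^2 - 4.14*m + 0.72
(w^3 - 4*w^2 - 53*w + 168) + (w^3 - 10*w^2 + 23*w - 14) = 2*w^3 - 14*w^2 - 30*w + 154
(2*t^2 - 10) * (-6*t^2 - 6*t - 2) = -12*t^4 - 12*t^3 + 56*t^2 + 60*t + 20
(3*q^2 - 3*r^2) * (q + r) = 3*q^3 + 3*q^2*r - 3*q*r^2 - 3*r^3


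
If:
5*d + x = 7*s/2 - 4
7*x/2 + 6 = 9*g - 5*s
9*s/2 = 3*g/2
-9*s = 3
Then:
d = -19/70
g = -1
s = -1/3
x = -80/21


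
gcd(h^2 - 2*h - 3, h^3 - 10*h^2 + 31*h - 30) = h - 3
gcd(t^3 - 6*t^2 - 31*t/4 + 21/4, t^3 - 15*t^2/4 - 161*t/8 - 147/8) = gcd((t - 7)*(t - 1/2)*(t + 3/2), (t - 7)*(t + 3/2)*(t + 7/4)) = t^2 - 11*t/2 - 21/2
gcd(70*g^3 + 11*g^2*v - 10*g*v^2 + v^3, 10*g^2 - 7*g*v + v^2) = -5*g + v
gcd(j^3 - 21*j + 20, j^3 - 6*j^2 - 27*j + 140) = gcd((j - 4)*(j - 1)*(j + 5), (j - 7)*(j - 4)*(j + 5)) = j^2 + j - 20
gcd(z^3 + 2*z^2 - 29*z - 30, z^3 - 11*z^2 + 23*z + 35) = z^2 - 4*z - 5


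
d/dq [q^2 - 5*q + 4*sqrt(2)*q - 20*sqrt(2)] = 2*q - 5 + 4*sqrt(2)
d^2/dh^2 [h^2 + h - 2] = 2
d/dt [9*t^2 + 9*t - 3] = 18*t + 9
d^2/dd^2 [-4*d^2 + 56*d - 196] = -8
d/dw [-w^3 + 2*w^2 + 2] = w*(4 - 3*w)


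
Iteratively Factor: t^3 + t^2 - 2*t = (t)*(t^2 + t - 2) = t*(t - 1)*(t + 2)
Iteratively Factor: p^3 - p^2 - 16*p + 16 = (p - 1)*(p^2 - 16) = (p - 1)*(p + 4)*(p - 4)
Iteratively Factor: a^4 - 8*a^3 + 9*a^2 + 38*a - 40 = (a - 4)*(a^3 - 4*a^2 - 7*a + 10) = (a - 5)*(a - 4)*(a^2 + a - 2) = (a - 5)*(a - 4)*(a + 2)*(a - 1)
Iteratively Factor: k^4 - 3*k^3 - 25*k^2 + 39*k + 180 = (k + 3)*(k^3 - 6*k^2 - 7*k + 60) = (k + 3)^2*(k^2 - 9*k + 20) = (k - 4)*(k + 3)^2*(k - 5)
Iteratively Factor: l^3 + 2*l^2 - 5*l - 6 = (l - 2)*(l^2 + 4*l + 3) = (l - 2)*(l + 3)*(l + 1)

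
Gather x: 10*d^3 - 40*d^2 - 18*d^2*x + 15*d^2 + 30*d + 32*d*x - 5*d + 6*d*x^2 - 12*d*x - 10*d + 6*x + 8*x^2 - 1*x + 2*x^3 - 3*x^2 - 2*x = 10*d^3 - 25*d^2 + 15*d + 2*x^3 + x^2*(6*d + 5) + x*(-18*d^2 + 20*d + 3)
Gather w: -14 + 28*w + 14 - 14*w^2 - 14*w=-14*w^2 + 14*w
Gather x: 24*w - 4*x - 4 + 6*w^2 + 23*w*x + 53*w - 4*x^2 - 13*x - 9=6*w^2 + 77*w - 4*x^2 + x*(23*w - 17) - 13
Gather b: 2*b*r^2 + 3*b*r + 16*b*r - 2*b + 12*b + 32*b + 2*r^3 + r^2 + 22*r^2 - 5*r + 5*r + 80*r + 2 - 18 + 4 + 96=b*(2*r^2 + 19*r + 42) + 2*r^3 + 23*r^2 + 80*r + 84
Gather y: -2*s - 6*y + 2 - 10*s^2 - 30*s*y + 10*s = -10*s^2 + 8*s + y*(-30*s - 6) + 2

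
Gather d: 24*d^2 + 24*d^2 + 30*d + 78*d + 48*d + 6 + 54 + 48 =48*d^2 + 156*d + 108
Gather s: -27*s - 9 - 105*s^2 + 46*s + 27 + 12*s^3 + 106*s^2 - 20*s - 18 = 12*s^3 + s^2 - s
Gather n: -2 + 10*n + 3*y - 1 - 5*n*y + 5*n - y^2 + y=n*(15 - 5*y) - y^2 + 4*y - 3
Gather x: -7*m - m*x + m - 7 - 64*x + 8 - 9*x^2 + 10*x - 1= -6*m - 9*x^2 + x*(-m - 54)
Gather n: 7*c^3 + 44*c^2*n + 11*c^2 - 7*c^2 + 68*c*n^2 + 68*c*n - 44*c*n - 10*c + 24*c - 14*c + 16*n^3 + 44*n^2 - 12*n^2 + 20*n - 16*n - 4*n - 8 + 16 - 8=7*c^3 + 4*c^2 + 16*n^3 + n^2*(68*c + 32) + n*(44*c^2 + 24*c)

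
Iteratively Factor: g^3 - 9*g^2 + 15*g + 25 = (g + 1)*(g^2 - 10*g + 25) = (g - 5)*(g + 1)*(g - 5)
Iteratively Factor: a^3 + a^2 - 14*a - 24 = (a + 2)*(a^2 - a - 12) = (a + 2)*(a + 3)*(a - 4)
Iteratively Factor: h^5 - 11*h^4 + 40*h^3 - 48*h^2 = (h - 4)*(h^4 - 7*h^3 + 12*h^2) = (h - 4)*(h - 3)*(h^3 - 4*h^2) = h*(h - 4)*(h - 3)*(h^2 - 4*h) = h*(h - 4)^2*(h - 3)*(h)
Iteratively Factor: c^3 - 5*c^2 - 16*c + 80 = (c + 4)*(c^2 - 9*c + 20) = (c - 5)*(c + 4)*(c - 4)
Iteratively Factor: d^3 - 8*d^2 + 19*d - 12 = (d - 4)*(d^2 - 4*d + 3) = (d - 4)*(d - 3)*(d - 1)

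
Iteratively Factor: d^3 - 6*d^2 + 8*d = (d - 4)*(d^2 - 2*d) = d*(d - 4)*(d - 2)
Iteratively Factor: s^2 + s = (s)*(s + 1)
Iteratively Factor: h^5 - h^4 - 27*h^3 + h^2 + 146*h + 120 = (h + 1)*(h^4 - 2*h^3 - 25*h^2 + 26*h + 120) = (h - 3)*(h + 1)*(h^3 + h^2 - 22*h - 40) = (h - 3)*(h + 1)*(h + 4)*(h^2 - 3*h - 10) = (h - 5)*(h - 3)*(h + 1)*(h + 4)*(h + 2)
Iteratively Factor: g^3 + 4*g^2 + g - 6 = (g - 1)*(g^2 + 5*g + 6) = (g - 1)*(g + 3)*(g + 2)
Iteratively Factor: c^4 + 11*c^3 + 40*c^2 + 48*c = (c)*(c^3 + 11*c^2 + 40*c + 48) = c*(c + 4)*(c^2 + 7*c + 12) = c*(c + 4)^2*(c + 3)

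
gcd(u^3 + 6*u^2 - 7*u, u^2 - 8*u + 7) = u - 1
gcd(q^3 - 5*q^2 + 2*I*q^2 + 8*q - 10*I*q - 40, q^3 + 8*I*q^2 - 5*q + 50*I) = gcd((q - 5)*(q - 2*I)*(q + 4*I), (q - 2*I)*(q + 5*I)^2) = q - 2*I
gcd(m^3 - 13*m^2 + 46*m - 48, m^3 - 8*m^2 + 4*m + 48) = 1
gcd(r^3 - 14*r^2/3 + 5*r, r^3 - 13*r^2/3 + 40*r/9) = r^2 - 5*r/3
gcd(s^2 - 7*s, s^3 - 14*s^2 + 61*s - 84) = s - 7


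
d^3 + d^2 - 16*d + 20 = (d - 2)^2*(d + 5)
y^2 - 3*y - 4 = (y - 4)*(y + 1)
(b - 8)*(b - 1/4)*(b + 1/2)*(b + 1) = b^4 - 27*b^3/4 - 79*b^2/8 - 9*b/8 + 1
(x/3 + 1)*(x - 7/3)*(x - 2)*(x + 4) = x^4/3 + 8*x^3/9 - 41*x^2/9 - 58*x/9 + 56/3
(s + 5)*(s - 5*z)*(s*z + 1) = s^3*z - 5*s^2*z^2 + 5*s^2*z + s^2 - 25*s*z^2 - 5*s*z + 5*s - 25*z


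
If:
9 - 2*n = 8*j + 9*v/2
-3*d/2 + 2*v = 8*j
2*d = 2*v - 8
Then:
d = v - 4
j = v/16 + 3/4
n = 3/2 - 5*v/2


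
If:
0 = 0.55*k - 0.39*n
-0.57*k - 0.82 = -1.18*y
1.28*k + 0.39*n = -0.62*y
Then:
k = -0.20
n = -0.29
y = 0.60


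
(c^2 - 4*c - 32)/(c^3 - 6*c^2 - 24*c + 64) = 1/(c - 2)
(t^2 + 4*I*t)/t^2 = (t + 4*I)/t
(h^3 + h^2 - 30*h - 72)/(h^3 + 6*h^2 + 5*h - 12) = (h - 6)/(h - 1)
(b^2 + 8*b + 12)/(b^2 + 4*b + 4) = (b + 6)/(b + 2)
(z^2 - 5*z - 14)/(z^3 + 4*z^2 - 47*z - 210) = (z + 2)/(z^2 + 11*z + 30)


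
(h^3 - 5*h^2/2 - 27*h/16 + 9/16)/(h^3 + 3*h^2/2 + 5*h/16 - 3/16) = (h - 3)/(h + 1)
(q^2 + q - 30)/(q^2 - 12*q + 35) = (q + 6)/(q - 7)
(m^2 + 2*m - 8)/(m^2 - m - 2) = (m + 4)/(m + 1)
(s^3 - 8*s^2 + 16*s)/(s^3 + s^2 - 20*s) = (s - 4)/(s + 5)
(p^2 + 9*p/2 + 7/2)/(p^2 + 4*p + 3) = (p + 7/2)/(p + 3)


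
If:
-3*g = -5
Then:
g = 5/3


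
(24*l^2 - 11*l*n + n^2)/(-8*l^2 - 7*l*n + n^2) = (-3*l + n)/(l + n)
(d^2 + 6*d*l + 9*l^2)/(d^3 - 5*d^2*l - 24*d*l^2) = (d + 3*l)/(d*(d - 8*l))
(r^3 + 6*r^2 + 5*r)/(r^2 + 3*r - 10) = r*(r + 1)/(r - 2)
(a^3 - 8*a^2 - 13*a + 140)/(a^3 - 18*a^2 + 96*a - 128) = (a^3 - 8*a^2 - 13*a + 140)/(a^3 - 18*a^2 + 96*a - 128)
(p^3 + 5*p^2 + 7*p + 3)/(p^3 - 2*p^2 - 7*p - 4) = (p + 3)/(p - 4)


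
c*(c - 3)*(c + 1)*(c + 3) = c^4 + c^3 - 9*c^2 - 9*c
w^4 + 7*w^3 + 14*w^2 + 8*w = w*(w + 1)*(w + 2)*(w + 4)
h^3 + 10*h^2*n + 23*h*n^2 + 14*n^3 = (h + n)*(h + 2*n)*(h + 7*n)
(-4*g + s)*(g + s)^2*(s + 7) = -4*g^3*s - 28*g^3 - 7*g^2*s^2 - 49*g^2*s - 2*g*s^3 - 14*g*s^2 + s^4 + 7*s^3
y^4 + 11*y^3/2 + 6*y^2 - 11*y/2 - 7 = (y - 1)*(y + 1)*(y + 2)*(y + 7/2)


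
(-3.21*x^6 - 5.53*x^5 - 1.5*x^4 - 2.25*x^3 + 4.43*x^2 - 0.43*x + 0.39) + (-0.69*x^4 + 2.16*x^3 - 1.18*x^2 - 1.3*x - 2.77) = -3.21*x^6 - 5.53*x^5 - 2.19*x^4 - 0.0899999999999999*x^3 + 3.25*x^2 - 1.73*x - 2.38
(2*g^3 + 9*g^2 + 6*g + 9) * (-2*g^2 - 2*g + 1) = -4*g^5 - 22*g^4 - 28*g^3 - 21*g^2 - 12*g + 9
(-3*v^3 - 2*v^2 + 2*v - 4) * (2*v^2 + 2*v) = -6*v^5 - 10*v^4 - 4*v^2 - 8*v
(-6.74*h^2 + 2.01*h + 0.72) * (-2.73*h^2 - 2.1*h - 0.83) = 18.4002*h^4 + 8.6667*h^3 - 0.5924*h^2 - 3.1803*h - 0.5976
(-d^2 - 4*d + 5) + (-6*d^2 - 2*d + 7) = -7*d^2 - 6*d + 12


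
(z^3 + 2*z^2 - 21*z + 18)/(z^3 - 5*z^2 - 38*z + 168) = (z^2 - 4*z + 3)/(z^2 - 11*z + 28)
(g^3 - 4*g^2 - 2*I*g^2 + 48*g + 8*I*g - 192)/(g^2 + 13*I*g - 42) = (g^2 + g*(-4 - 8*I) + 32*I)/(g + 7*I)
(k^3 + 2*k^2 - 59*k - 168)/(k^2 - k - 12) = (k^2 - k - 56)/(k - 4)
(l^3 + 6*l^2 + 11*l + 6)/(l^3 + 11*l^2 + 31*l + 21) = (l + 2)/(l + 7)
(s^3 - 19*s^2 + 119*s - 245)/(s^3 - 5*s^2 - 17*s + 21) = (s^2 - 12*s + 35)/(s^2 + 2*s - 3)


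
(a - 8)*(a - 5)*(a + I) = a^3 - 13*a^2 + I*a^2 + 40*a - 13*I*a + 40*I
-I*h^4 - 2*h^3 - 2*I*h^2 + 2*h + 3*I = (h - 1)*(h + 1)*(h - 3*I)*(-I*h + 1)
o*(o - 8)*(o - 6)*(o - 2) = o^4 - 16*o^3 + 76*o^2 - 96*o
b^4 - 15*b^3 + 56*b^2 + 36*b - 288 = (b - 8)*(b - 6)*(b - 3)*(b + 2)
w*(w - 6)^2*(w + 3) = w^4 - 9*w^3 + 108*w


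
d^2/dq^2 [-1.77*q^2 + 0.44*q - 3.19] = -3.54000000000000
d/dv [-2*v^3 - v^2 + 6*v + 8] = -6*v^2 - 2*v + 6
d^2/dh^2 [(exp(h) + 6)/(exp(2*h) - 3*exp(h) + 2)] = (exp(4*h) + 27*exp(3*h) - 66*exp(2*h) + 12*exp(h) + 40)*exp(h)/(exp(6*h) - 9*exp(5*h) + 33*exp(4*h) - 63*exp(3*h) + 66*exp(2*h) - 36*exp(h) + 8)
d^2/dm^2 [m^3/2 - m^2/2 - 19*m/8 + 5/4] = 3*m - 1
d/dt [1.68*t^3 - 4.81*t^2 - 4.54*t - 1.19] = 5.04*t^2 - 9.62*t - 4.54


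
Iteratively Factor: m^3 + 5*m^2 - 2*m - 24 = (m + 3)*(m^2 + 2*m - 8) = (m + 3)*(m + 4)*(m - 2)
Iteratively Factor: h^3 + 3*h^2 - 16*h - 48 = (h - 4)*(h^2 + 7*h + 12) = (h - 4)*(h + 3)*(h + 4)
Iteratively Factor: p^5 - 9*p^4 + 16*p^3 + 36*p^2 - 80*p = (p - 4)*(p^4 - 5*p^3 - 4*p^2 + 20*p) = (p - 4)*(p - 2)*(p^3 - 3*p^2 - 10*p) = p*(p - 4)*(p - 2)*(p^2 - 3*p - 10) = p*(p - 4)*(p - 2)*(p + 2)*(p - 5)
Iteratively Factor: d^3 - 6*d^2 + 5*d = (d - 5)*(d^2 - d) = (d - 5)*(d - 1)*(d)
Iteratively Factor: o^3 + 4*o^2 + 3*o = (o + 1)*(o^2 + 3*o) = (o + 1)*(o + 3)*(o)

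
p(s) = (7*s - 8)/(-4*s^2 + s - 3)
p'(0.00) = -1.44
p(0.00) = 2.67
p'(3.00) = 0.04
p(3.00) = -0.36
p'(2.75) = 0.02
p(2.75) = -0.37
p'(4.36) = 0.04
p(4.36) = -0.30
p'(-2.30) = 0.40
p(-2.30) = 0.91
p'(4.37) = 0.04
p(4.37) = -0.30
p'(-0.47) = 1.23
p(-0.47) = 2.59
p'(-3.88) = 0.15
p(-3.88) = 0.52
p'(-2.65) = 0.31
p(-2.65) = 0.79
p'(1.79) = -0.19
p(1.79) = -0.32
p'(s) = (7*s - 8)*(8*s - 1)/(-4*s^2 + s - 3)^2 + 7/(-4*s^2 + s - 3)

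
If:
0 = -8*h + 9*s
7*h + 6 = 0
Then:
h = -6/7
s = -16/21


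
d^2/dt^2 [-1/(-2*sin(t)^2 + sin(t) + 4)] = (16*sin(t)^4 - 6*sin(t)^3 + 9*sin(t)^2 + 8*sin(t) - 18)/(sin(t) + cos(2*t) + 3)^3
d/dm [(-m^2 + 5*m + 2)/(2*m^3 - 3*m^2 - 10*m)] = (2*m^4 - 20*m^3 + 13*m^2 + 12*m + 20)/(m^2*(4*m^4 - 12*m^3 - 31*m^2 + 60*m + 100))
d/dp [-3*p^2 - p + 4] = -6*p - 1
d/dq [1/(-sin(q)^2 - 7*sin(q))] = (2*sin(q) + 7)*cos(q)/((sin(q) + 7)^2*sin(q)^2)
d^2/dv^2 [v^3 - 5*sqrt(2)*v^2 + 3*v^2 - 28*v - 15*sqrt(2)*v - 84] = 6*v - 10*sqrt(2) + 6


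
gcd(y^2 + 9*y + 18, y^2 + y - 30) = y + 6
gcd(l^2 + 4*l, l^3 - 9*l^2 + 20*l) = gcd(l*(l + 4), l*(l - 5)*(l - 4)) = l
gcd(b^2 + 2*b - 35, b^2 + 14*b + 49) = b + 7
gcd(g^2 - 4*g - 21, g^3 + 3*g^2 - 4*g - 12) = g + 3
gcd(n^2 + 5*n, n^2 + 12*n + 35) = n + 5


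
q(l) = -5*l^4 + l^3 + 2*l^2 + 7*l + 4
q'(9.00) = -14294.00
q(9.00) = -31847.00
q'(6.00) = -4181.00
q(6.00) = -6146.00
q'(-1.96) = 161.28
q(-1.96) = -83.36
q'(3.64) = -903.26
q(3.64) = -773.55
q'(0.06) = 7.25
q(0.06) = 4.43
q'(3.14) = -570.04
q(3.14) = -409.40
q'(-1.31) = 51.87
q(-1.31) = -18.71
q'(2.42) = -249.20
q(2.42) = -124.66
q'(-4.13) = 1450.55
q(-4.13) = -1515.93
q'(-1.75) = 116.38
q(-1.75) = -54.38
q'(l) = -20*l^3 + 3*l^2 + 4*l + 7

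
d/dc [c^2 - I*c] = 2*c - I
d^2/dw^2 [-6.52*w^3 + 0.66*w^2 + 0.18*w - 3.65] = 1.32 - 39.12*w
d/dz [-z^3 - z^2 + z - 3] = -3*z^2 - 2*z + 1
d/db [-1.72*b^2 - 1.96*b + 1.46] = -3.44*b - 1.96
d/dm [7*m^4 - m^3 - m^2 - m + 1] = 28*m^3 - 3*m^2 - 2*m - 1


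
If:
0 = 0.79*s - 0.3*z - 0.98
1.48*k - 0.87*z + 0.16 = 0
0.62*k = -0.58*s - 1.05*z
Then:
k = -0.34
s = 1.09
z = -0.40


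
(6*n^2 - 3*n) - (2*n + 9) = 6*n^2 - 5*n - 9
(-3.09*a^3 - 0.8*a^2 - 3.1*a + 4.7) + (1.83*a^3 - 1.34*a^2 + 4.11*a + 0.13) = -1.26*a^3 - 2.14*a^2 + 1.01*a + 4.83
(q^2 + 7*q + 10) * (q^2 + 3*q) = q^4 + 10*q^3 + 31*q^2 + 30*q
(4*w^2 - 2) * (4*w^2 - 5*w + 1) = 16*w^4 - 20*w^3 - 4*w^2 + 10*w - 2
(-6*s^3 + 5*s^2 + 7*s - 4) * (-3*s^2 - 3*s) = 18*s^5 + 3*s^4 - 36*s^3 - 9*s^2 + 12*s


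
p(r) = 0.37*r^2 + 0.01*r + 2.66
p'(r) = 0.74*r + 0.01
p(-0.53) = 2.76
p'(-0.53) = -0.38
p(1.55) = 3.56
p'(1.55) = 1.16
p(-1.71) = 3.72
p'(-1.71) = -1.26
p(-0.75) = 2.86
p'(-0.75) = -0.54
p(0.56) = 2.78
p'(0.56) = 0.42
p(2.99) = 6.00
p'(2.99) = 2.22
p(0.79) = 2.90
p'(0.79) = 0.59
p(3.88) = 8.27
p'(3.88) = 2.88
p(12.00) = 56.06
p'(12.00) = 8.89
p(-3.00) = 5.96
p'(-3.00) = -2.21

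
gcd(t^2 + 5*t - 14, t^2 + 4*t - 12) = t - 2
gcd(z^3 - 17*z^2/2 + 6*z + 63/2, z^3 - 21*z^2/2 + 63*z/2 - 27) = z - 3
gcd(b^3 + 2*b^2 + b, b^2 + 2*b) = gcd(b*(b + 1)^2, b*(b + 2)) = b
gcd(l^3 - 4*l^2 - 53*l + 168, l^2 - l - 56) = l^2 - l - 56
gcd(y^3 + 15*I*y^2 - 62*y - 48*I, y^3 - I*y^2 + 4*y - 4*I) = 1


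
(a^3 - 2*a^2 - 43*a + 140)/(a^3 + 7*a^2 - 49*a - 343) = (a^2 - 9*a + 20)/(a^2 - 49)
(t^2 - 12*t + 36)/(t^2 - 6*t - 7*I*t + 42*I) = (t - 6)/(t - 7*I)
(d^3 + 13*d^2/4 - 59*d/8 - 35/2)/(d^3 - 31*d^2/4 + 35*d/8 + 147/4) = (2*d^2 + 3*d - 20)/(2*d^2 - 19*d + 42)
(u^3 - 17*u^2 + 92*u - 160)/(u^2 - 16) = (u^2 - 13*u + 40)/(u + 4)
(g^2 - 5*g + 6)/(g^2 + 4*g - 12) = (g - 3)/(g + 6)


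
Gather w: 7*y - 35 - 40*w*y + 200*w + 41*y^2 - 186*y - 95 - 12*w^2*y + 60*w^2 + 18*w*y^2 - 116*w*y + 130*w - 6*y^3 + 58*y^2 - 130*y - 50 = w^2*(60 - 12*y) + w*(18*y^2 - 156*y + 330) - 6*y^3 + 99*y^2 - 309*y - 180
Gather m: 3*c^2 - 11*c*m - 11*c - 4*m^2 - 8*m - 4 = 3*c^2 - 11*c - 4*m^2 + m*(-11*c - 8) - 4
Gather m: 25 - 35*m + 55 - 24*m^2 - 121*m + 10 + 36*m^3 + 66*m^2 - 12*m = 36*m^3 + 42*m^2 - 168*m + 90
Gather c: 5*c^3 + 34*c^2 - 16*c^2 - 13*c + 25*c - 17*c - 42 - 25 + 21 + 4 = 5*c^3 + 18*c^2 - 5*c - 42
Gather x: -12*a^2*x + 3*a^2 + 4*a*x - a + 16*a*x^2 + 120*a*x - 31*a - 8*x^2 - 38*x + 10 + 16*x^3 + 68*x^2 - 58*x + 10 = 3*a^2 - 32*a + 16*x^3 + x^2*(16*a + 60) + x*(-12*a^2 + 124*a - 96) + 20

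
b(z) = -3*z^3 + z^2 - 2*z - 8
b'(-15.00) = -2057.00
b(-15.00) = 10372.00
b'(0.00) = -2.00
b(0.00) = -8.00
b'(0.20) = -1.96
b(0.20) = -8.38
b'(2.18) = -40.41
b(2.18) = -38.69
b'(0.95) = -8.22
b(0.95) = -11.57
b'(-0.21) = -2.82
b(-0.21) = -7.51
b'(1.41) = -17.07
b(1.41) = -17.24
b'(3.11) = -82.83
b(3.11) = -94.79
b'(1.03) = -9.49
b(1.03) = -12.28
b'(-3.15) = -97.60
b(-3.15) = 101.99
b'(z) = -9*z^2 + 2*z - 2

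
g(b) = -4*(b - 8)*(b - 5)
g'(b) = 52 - 8*b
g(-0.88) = -208.86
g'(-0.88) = 59.04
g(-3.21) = -368.14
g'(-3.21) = 77.68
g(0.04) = -157.93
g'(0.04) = 51.68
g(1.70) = -83.16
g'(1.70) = 38.40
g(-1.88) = -271.90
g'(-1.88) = 67.04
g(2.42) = -57.59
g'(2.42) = 32.64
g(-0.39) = -180.89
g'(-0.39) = 55.12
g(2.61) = -51.53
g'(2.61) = 31.12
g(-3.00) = -352.00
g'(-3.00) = 76.00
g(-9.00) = -952.00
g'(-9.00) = 124.00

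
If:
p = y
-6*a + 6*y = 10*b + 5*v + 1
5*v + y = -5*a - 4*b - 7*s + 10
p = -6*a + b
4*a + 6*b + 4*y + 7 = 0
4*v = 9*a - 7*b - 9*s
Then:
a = -2027/3100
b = -1556/775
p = 2969/1550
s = -6691/3100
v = 10693/1550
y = 2969/1550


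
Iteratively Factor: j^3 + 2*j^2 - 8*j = (j)*(j^2 + 2*j - 8) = j*(j - 2)*(j + 4)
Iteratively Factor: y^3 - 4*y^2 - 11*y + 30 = (y - 5)*(y^2 + y - 6) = (y - 5)*(y - 2)*(y + 3)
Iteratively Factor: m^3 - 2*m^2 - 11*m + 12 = (m + 3)*(m^2 - 5*m + 4) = (m - 1)*(m + 3)*(m - 4)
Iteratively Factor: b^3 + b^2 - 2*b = (b + 2)*(b^2 - b) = b*(b + 2)*(b - 1)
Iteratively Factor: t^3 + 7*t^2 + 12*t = (t + 3)*(t^2 + 4*t) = t*(t + 3)*(t + 4)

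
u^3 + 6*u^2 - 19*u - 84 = (u - 4)*(u + 3)*(u + 7)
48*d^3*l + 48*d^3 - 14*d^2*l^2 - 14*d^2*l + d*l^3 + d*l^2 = (-8*d + l)*(-6*d + l)*(d*l + d)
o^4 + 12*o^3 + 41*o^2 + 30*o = o*(o + 1)*(o + 5)*(o + 6)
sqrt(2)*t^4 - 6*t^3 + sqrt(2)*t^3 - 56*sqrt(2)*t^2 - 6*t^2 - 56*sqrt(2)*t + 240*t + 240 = (t - 6*sqrt(2))*(t - 2*sqrt(2))*(t + 5*sqrt(2))*(sqrt(2)*t + sqrt(2))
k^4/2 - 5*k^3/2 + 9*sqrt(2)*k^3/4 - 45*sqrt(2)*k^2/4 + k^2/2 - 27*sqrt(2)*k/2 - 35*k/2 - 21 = (k/2 + 1/2)*(k - 6)*(k + sqrt(2))*(k + 7*sqrt(2)/2)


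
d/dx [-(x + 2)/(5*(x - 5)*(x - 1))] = (x^2 + 4*x - 17)/(5*(x^4 - 12*x^3 + 46*x^2 - 60*x + 25))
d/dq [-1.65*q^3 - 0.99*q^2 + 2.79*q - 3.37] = -4.95*q^2 - 1.98*q + 2.79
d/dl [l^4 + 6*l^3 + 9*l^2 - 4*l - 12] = 4*l^3 + 18*l^2 + 18*l - 4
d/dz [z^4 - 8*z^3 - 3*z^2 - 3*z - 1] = 4*z^3 - 24*z^2 - 6*z - 3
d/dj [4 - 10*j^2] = -20*j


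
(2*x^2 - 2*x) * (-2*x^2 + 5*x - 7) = -4*x^4 + 14*x^3 - 24*x^2 + 14*x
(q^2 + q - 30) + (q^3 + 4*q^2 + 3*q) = q^3 + 5*q^2 + 4*q - 30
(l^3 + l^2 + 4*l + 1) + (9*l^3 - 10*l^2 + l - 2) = 10*l^3 - 9*l^2 + 5*l - 1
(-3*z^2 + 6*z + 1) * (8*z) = -24*z^3 + 48*z^2 + 8*z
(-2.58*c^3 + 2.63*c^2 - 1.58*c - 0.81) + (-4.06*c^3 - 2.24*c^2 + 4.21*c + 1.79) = -6.64*c^3 + 0.39*c^2 + 2.63*c + 0.98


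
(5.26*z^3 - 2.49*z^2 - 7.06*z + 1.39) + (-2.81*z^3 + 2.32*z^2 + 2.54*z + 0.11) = 2.45*z^3 - 0.17*z^2 - 4.52*z + 1.5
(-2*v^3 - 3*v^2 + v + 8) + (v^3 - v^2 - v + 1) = -v^3 - 4*v^2 + 9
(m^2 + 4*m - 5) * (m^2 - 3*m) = m^4 + m^3 - 17*m^2 + 15*m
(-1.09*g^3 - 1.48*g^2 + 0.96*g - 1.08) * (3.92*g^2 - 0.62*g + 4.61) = -4.2728*g^5 - 5.1258*g^4 - 0.344100000000001*g^3 - 11.6516*g^2 + 5.0952*g - 4.9788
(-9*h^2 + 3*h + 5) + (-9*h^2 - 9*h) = -18*h^2 - 6*h + 5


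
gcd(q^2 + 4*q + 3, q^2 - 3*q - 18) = q + 3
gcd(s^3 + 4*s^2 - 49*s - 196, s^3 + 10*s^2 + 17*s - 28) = s^2 + 11*s + 28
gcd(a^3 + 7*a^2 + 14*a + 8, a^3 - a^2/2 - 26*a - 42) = a + 2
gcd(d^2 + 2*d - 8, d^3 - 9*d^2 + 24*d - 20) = d - 2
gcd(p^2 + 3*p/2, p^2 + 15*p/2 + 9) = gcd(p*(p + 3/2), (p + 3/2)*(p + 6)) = p + 3/2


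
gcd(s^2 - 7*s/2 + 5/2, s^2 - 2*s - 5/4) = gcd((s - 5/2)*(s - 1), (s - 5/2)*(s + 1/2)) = s - 5/2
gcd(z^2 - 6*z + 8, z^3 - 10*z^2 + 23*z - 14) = z - 2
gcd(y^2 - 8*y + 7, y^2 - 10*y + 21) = y - 7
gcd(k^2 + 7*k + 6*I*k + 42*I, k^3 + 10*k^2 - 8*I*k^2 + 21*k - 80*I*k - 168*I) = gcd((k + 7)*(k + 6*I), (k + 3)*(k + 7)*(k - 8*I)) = k + 7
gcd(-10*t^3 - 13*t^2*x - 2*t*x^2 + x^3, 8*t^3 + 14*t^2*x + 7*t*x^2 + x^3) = 2*t^2 + 3*t*x + x^2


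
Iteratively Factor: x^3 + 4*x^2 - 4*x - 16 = (x + 2)*(x^2 + 2*x - 8) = (x - 2)*(x + 2)*(x + 4)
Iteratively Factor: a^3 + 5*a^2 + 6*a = (a + 3)*(a^2 + 2*a) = (a + 2)*(a + 3)*(a)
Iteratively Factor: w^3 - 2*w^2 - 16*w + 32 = (w + 4)*(w^2 - 6*w + 8) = (w - 2)*(w + 4)*(w - 4)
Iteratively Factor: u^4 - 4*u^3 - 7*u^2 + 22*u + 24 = (u - 3)*(u^3 - u^2 - 10*u - 8) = (u - 3)*(u + 2)*(u^2 - 3*u - 4) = (u - 4)*(u - 3)*(u + 2)*(u + 1)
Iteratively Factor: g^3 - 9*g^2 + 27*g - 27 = (g - 3)*(g^2 - 6*g + 9) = (g - 3)^2*(g - 3)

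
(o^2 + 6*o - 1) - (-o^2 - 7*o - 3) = 2*o^2 + 13*o + 2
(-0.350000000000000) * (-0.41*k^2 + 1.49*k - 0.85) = 0.1435*k^2 - 0.5215*k + 0.2975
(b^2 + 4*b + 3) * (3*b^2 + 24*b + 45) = 3*b^4 + 36*b^3 + 150*b^2 + 252*b + 135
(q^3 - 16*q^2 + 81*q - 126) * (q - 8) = q^4 - 24*q^3 + 209*q^2 - 774*q + 1008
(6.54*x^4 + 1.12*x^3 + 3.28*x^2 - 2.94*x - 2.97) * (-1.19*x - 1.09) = -7.7826*x^5 - 8.4614*x^4 - 5.124*x^3 - 0.0766000000000004*x^2 + 6.7389*x + 3.2373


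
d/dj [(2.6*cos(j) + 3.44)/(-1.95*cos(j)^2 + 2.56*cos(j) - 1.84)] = (-5.07*cos(j)^2 - 13.416*cos(j) + 13.5904)*sin(j)/(3.8025*cos(j)^4 - 9.984*cos(j)^3 + 13.7296*cos(j)^2 - 9.4208*cos(j) + 3.3856)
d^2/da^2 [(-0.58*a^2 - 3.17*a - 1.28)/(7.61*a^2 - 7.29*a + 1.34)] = (5.6843418860808e-14*a^4 - 431.515918*a^3 - 409.277976*a^2 + 620.01714*a - 173.959372)/(440.711081*a^6 - 1266.537627*a^5 + 1446.086445*a^4 - 833.454765*a^3 + 254.63283*a^2 - 39.269772*a + 2.406104)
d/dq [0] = 0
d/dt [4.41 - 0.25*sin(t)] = -0.25*cos(t)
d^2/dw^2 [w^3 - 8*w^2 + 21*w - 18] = 6*w - 16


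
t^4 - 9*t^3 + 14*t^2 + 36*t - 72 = (t - 6)*(t - 3)*(t - 2)*(t + 2)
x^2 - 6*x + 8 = (x - 4)*(x - 2)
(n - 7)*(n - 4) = n^2 - 11*n + 28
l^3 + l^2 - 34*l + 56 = (l - 4)*(l - 2)*(l + 7)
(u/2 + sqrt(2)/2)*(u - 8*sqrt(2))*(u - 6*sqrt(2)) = u^3/2 - 13*sqrt(2)*u^2/2 + 34*u + 48*sqrt(2)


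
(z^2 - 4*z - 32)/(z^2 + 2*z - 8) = (z - 8)/(z - 2)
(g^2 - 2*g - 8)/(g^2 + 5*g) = (g^2 - 2*g - 8)/(g*(g + 5))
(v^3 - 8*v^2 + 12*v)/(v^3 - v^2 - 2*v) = (v - 6)/(v + 1)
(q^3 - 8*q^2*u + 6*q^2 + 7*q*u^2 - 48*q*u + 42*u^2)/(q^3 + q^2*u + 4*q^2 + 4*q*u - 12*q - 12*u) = (q^2 - 8*q*u + 7*u^2)/(q^2 + q*u - 2*q - 2*u)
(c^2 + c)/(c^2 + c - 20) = c*(c + 1)/(c^2 + c - 20)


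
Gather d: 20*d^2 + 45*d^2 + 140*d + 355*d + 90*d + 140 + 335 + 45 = 65*d^2 + 585*d + 520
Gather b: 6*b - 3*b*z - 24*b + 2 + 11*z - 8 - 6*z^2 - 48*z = b*(-3*z - 18) - 6*z^2 - 37*z - 6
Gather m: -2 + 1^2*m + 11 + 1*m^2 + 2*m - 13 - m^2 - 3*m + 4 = 0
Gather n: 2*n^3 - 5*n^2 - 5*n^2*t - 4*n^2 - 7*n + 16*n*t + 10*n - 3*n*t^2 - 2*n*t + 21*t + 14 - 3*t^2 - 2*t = 2*n^3 + n^2*(-5*t - 9) + n*(-3*t^2 + 14*t + 3) - 3*t^2 + 19*t + 14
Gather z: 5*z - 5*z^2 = -5*z^2 + 5*z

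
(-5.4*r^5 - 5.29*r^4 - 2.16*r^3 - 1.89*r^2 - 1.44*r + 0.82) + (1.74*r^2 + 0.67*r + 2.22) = -5.4*r^5 - 5.29*r^4 - 2.16*r^3 - 0.15*r^2 - 0.77*r + 3.04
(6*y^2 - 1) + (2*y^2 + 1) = 8*y^2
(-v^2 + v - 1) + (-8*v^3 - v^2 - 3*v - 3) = -8*v^3 - 2*v^2 - 2*v - 4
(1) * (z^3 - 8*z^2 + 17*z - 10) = z^3 - 8*z^2 + 17*z - 10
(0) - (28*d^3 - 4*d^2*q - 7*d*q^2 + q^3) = -28*d^3 + 4*d^2*q + 7*d*q^2 - q^3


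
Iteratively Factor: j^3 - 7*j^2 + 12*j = (j - 4)*(j^2 - 3*j) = j*(j - 4)*(j - 3)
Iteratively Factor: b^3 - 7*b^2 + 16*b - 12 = (b - 2)*(b^2 - 5*b + 6) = (b - 2)^2*(b - 3)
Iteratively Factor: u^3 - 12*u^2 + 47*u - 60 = (u - 4)*(u^2 - 8*u + 15) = (u - 5)*(u - 4)*(u - 3)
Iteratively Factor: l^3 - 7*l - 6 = (l + 1)*(l^2 - l - 6) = (l + 1)*(l + 2)*(l - 3)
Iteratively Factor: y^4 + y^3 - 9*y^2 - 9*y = (y + 3)*(y^3 - 2*y^2 - 3*y) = y*(y + 3)*(y^2 - 2*y - 3) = y*(y + 1)*(y + 3)*(y - 3)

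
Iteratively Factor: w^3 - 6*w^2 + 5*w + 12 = (w + 1)*(w^2 - 7*w + 12) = (w - 3)*(w + 1)*(w - 4)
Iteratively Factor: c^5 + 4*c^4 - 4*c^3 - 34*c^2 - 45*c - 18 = (c + 3)*(c^4 + c^3 - 7*c^2 - 13*c - 6) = (c + 1)*(c + 3)*(c^3 - 7*c - 6) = (c + 1)^2*(c + 3)*(c^2 - c - 6) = (c - 3)*(c + 1)^2*(c + 3)*(c + 2)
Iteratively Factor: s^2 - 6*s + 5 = (s - 1)*(s - 5)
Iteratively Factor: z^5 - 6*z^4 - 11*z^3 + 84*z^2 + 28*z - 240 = (z - 4)*(z^4 - 2*z^3 - 19*z^2 + 8*z + 60) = (z - 5)*(z - 4)*(z^3 + 3*z^2 - 4*z - 12) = (z - 5)*(z - 4)*(z + 2)*(z^2 + z - 6) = (z - 5)*(z - 4)*(z - 2)*(z + 2)*(z + 3)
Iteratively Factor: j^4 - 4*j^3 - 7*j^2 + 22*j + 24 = (j + 1)*(j^3 - 5*j^2 - 2*j + 24) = (j + 1)*(j + 2)*(j^2 - 7*j + 12) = (j - 3)*(j + 1)*(j + 2)*(j - 4)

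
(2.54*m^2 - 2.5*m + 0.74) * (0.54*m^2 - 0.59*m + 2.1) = 1.3716*m^4 - 2.8486*m^3 + 7.2086*m^2 - 5.6866*m + 1.554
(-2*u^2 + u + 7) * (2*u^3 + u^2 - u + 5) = -4*u^5 + 17*u^3 - 4*u^2 - 2*u + 35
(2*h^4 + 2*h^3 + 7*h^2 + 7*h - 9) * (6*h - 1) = 12*h^5 + 10*h^4 + 40*h^3 + 35*h^2 - 61*h + 9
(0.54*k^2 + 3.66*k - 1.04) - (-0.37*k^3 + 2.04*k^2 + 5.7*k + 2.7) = 0.37*k^3 - 1.5*k^2 - 2.04*k - 3.74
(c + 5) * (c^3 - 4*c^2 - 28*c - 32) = c^4 + c^3 - 48*c^2 - 172*c - 160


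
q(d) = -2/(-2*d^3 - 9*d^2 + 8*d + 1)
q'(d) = -2*(6*d^2 + 18*d - 8)/(-2*d^3 - 9*d^2 + 8*d + 1)^2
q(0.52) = -0.82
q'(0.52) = -1.00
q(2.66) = 0.03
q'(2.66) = -0.03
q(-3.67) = 0.04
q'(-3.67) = -0.01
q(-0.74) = 0.22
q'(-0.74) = 0.44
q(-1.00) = 0.14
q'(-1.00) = 0.20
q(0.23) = -0.85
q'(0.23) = 1.29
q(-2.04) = 0.06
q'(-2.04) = 0.03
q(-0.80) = 0.20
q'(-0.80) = 0.36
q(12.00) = 0.00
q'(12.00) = 0.00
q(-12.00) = 0.00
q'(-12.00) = 0.00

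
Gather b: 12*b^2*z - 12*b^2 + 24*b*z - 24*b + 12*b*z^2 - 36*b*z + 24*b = b^2*(12*z - 12) + b*(12*z^2 - 12*z)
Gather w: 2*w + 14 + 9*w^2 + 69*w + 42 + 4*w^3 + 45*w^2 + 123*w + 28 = 4*w^3 + 54*w^2 + 194*w + 84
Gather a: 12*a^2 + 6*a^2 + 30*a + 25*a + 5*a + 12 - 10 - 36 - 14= 18*a^2 + 60*a - 48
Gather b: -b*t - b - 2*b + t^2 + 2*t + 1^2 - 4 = b*(-t - 3) + t^2 + 2*t - 3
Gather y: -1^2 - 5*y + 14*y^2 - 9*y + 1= 14*y^2 - 14*y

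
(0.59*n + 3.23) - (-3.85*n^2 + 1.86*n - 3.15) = 3.85*n^2 - 1.27*n + 6.38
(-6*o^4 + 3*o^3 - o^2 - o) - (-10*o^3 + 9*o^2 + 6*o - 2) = -6*o^4 + 13*o^3 - 10*o^2 - 7*o + 2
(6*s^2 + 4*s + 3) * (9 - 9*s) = -54*s^3 + 18*s^2 + 9*s + 27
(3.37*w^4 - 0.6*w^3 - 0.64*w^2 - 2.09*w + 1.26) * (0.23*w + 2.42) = 0.7751*w^5 + 8.0174*w^4 - 1.5992*w^3 - 2.0295*w^2 - 4.768*w + 3.0492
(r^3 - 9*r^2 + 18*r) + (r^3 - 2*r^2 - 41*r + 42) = 2*r^3 - 11*r^2 - 23*r + 42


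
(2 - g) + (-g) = 2 - 2*g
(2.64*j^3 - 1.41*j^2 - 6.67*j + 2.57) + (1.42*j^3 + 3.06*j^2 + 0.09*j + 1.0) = 4.06*j^3 + 1.65*j^2 - 6.58*j + 3.57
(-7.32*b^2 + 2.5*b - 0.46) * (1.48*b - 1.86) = -10.8336*b^3 + 17.3152*b^2 - 5.3308*b + 0.8556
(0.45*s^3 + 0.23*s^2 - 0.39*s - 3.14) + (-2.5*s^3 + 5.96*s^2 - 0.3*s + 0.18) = -2.05*s^3 + 6.19*s^2 - 0.69*s - 2.96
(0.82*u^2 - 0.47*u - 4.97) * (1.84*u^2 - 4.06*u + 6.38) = 1.5088*u^4 - 4.194*u^3 - 2.005*u^2 + 17.1796*u - 31.7086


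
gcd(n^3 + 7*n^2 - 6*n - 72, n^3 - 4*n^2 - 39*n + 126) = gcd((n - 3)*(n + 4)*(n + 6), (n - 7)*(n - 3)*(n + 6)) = n^2 + 3*n - 18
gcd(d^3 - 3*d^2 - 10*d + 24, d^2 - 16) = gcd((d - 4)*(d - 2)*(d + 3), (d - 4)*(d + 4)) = d - 4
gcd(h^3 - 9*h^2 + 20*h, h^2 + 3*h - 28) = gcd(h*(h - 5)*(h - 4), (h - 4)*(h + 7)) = h - 4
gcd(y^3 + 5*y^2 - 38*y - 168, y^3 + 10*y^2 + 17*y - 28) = y^2 + 11*y + 28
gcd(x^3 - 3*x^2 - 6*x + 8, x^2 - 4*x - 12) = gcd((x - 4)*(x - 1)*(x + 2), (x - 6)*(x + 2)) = x + 2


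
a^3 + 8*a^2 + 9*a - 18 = (a - 1)*(a + 3)*(a + 6)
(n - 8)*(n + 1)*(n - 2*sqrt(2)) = n^3 - 7*n^2 - 2*sqrt(2)*n^2 - 8*n + 14*sqrt(2)*n + 16*sqrt(2)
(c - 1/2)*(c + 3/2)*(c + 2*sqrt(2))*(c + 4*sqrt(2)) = c^4 + c^3 + 6*sqrt(2)*c^3 + 6*sqrt(2)*c^2 + 61*c^2/4 - 9*sqrt(2)*c/2 + 16*c - 12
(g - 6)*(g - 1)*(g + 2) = g^3 - 5*g^2 - 8*g + 12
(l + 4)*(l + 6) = l^2 + 10*l + 24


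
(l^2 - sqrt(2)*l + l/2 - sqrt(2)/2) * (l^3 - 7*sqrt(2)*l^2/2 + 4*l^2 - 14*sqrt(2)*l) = l^5 - 9*sqrt(2)*l^4/2 + 9*l^4/2 - 81*sqrt(2)*l^3/4 + 9*l^3 - 9*sqrt(2)*l^2 + 63*l^2/2 + 14*l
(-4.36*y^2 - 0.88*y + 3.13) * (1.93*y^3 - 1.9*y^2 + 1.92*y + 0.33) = -8.4148*y^5 + 6.5856*y^4 - 0.6583*y^3 - 9.0754*y^2 + 5.7192*y + 1.0329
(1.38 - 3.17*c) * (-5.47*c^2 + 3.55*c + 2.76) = 17.3399*c^3 - 18.8021*c^2 - 3.8502*c + 3.8088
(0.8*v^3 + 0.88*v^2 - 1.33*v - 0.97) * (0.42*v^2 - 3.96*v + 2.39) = 0.336*v^5 - 2.7984*v^4 - 2.1314*v^3 + 6.9626*v^2 + 0.662499999999999*v - 2.3183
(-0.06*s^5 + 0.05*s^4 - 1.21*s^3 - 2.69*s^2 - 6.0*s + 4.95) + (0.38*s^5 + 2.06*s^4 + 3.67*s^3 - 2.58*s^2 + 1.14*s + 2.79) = 0.32*s^5 + 2.11*s^4 + 2.46*s^3 - 5.27*s^2 - 4.86*s + 7.74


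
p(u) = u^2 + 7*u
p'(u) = 2*u + 7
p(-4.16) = -11.81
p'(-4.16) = -1.32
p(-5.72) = -7.32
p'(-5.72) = -4.44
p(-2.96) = -11.96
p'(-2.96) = 1.08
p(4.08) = 45.21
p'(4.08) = 15.16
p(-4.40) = -11.44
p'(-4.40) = -1.80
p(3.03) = 30.39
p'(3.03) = 13.06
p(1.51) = 12.85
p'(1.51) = 10.02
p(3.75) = 40.31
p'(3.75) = 14.50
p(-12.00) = 60.00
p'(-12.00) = -17.00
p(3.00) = 30.00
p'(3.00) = 13.00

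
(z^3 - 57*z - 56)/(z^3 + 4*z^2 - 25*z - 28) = (z - 8)/(z - 4)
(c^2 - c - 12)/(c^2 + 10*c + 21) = (c - 4)/(c + 7)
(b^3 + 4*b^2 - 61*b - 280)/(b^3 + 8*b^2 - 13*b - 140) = (b - 8)/(b - 4)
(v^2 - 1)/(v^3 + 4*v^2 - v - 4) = 1/(v + 4)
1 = 1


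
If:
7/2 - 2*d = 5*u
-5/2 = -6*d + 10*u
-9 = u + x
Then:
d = 19/20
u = 8/25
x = -233/25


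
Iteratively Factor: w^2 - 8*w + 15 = (w - 3)*(w - 5)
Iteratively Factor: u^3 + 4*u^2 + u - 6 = (u - 1)*(u^2 + 5*u + 6) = (u - 1)*(u + 2)*(u + 3)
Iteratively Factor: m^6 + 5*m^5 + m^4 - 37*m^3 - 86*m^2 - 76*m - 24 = (m + 2)*(m^5 + 3*m^4 - 5*m^3 - 27*m^2 - 32*m - 12) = (m + 2)^2*(m^4 + m^3 - 7*m^2 - 13*m - 6) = (m - 3)*(m + 2)^2*(m^3 + 4*m^2 + 5*m + 2) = (m - 3)*(m + 1)*(m + 2)^2*(m^2 + 3*m + 2) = (m - 3)*(m + 1)^2*(m + 2)^2*(m + 2)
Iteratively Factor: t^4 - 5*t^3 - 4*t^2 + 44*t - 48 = (t - 2)*(t^3 - 3*t^2 - 10*t + 24) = (t - 2)*(t + 3)*(t^2 - 6*t + 8) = (t - 2)^2*(t + 3)*(t - 4)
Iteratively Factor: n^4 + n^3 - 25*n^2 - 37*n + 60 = (n - 1)*(n^3 + 2*n^2 - 23*n - 60) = (n - 1)*(n + 3)*(n^2 - n - 20) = (n - 5)*(n - 1)*(n + 3)*(n + 4)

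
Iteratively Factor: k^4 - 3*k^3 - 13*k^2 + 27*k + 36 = (k - 3)*(k^3 - 13*k - 12) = (k - 3)*(k + 1)*(k^2 - k - 12) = (k - 4)*(k - 3)*(k + 1)*(k + 3)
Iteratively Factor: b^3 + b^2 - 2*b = (b)*(b^2 + b - 2) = b*(b + 2)*(b - 1)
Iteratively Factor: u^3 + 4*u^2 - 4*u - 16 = (u + 2)*(u^2 + 2*u - 8) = (u - 2)*(u + 2)*(u + 4)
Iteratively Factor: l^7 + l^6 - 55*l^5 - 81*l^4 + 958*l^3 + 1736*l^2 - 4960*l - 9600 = (l - 5)*(l^6 + 6*l^5 - 25*l^4 - 206*l^3 - 72*l^2 + 1376*l + 1920) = (l - 5)*(l + 2)*(l^5 + 4*l^4 - 33*l^3 - 140*l^2 + 208*l + 960) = (l - 5)*(l - 3)*(l + 2)*(l^4 + 7*l^3 - 12*l^2 - 176*l - 320) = (l - 5)*(l - 3)*(l + 2)*(l + 4)*(l^3 + 3*l^2 - 24*l - 80) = (l - 5)*(l - 3)*(l + 2)*(l + 4)^2*(l^2 - l - 20) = (l - 5)*(l - 3)*(l + 2)*(l + 4)^3*(l - 5)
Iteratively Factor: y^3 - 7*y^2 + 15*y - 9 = (y - 3)*(y^2 - 4*y + 3) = (y - 3)^2*(y - 1)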